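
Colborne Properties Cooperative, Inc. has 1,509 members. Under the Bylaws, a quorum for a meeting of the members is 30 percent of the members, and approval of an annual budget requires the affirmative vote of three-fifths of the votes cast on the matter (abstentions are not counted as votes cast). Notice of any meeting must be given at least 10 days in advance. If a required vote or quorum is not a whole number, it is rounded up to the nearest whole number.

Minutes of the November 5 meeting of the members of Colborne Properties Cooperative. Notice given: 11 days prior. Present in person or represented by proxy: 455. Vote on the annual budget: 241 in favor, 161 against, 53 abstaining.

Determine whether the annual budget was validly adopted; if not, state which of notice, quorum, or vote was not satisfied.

Notice: 11 days given; 10 required. Satisfied.
Quorum: 30% of 1,509 = 452.70, rounded up to 453; 455 present. Satisfied.
Vote: requires three-fifths of the votes cast (455 − 53 abstaining = 402); 3/5 of 402 = 241.20, rounded up to 242, so 242 needed; 241 in favor. Not satisfied.

Invalid — vote requirement not satisfied.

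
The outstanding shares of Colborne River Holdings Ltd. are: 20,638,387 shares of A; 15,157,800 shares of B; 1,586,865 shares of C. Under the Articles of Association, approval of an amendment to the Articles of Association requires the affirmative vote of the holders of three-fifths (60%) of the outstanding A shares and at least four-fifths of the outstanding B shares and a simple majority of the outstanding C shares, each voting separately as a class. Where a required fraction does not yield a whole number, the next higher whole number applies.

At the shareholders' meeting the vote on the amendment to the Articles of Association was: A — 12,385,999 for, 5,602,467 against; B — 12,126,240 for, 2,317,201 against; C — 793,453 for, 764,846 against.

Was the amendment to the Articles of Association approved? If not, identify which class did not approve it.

A: 3/5 of 20638387 = 12383032.20, rounded up to 12383033; 12,383,033 required, 12,385,999 in favor — approved.
B: 4/5 of 15157800 = 12126240; 12,126,240 required, 12,126,240 in favor — approved.
C: a majority of 1586865 is 793433; 793,433 required, 793,453 in favor — approved.

Approved — every class gave the required vote.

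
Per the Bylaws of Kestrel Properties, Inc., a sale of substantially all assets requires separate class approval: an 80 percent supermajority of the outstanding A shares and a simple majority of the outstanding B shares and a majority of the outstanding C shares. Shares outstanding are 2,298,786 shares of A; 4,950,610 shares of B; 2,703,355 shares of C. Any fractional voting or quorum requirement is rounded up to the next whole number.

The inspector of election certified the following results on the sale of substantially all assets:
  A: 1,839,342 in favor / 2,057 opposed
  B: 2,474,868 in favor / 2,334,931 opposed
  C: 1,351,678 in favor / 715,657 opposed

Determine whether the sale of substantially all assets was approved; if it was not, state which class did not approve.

Not approved — the B shares did not give the required vote.

A: 4/5 of 2298786 = 1839028.80, rounded up to 1839029; 1,839,029 required, 1,839,342 in favor — approved.
B: a majority of 4950610 is 2475306; 2,475,306 required, 2,474,868 in favor — not approved.
C: a majority of 2703355 is 1351678; 1,351,678 required, 1,351,678 in favor — approved.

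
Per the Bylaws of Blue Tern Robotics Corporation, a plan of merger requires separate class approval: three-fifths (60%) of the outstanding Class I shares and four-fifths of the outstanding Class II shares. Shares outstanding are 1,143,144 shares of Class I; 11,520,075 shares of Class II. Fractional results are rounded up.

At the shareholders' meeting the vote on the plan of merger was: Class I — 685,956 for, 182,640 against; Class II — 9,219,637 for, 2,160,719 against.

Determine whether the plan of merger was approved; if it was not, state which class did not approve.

Class I: 3/5 of 1143144 = 685886.40, rounded up to 685887; 685,887 required, 685,956 in favor — approved.
Class II: 4/5 of 11520075 = 9216060; 9,216,060 required, 9,219,637 in favor — approved.

Approved — every class gave the required vote.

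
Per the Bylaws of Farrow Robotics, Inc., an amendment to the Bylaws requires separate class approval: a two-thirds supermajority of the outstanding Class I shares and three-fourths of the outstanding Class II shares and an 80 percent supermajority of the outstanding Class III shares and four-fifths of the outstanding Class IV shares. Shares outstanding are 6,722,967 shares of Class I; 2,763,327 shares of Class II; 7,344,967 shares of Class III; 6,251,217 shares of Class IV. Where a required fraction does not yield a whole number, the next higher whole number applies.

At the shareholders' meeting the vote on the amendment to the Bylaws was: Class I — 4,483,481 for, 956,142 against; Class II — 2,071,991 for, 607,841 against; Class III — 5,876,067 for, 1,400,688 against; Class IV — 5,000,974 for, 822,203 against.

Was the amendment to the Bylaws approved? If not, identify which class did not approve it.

Not approved — the Class II shares did not give the required vote.

Class I: 2/3 of 6722967 = 4481978; 4,481,978 required, 4,483,481 in favor — approved.
Class II: 3/4 of 2763327 = 2072495.25, rounded up to 2072496; 2,072,496 required, 2,071,991 in favor — not approved.
Class III: 4/5 of 7344967 = 5875973.60, rounded up to 5875974; 5,875,974 required, 5,876,067 in favor — approved.
Class IV: 4/5 of 6251217 = 5000973.60, rounded up to 5000974; 5,000,974 required, 5,000,974 in favor — approved.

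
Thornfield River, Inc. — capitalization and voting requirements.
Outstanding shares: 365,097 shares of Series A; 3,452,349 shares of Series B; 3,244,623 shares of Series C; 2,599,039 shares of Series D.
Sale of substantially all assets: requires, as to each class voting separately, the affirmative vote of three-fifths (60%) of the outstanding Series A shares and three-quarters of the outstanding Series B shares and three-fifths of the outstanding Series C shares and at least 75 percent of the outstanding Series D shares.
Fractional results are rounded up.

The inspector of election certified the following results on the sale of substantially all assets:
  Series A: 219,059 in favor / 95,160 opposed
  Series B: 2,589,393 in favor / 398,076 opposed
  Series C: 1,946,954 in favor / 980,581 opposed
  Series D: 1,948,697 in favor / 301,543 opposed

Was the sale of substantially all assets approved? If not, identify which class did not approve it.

Series A: 3/5 of 365097 = 219058.20, rounded up to 219059; 219,059 required, 219,059 in favor — approved.
Series B: 3/4 of 3452349 = 2589261.75, rounded up to 2589262; 2,589,262 required, 2,589,393 in favor — approved.
Series C: 3/5 of 3244623 = 1946773.80, rounded up to 1946774; 1,946,774 required, 1,946,954 in favor — approved.
Series D: 3/4 of 2599039 = 1949279.25, rounded up to 1949280; 1,949,280 required, 1,948,697 in favor — not approved.

Not approved — the Series D shares did not give the required vote.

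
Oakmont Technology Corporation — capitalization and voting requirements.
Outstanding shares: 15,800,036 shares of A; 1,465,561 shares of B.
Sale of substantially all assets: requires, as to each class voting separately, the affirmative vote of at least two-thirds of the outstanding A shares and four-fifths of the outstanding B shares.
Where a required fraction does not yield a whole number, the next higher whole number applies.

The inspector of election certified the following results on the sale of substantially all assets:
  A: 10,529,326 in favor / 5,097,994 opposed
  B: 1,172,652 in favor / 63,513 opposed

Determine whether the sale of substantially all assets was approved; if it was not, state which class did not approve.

A: 2/3 of 15800036 = 10533357.33, rounded up to 10533358; 10,533,358 required, 10,529,326 in favor — not approved.
B: 4/5 of 1465561 = 1172448.80, rounded up to 1172449; 1,172,449 required, 1,172,652 in favor — approved.

Not approved — the A shares did not give the required vote.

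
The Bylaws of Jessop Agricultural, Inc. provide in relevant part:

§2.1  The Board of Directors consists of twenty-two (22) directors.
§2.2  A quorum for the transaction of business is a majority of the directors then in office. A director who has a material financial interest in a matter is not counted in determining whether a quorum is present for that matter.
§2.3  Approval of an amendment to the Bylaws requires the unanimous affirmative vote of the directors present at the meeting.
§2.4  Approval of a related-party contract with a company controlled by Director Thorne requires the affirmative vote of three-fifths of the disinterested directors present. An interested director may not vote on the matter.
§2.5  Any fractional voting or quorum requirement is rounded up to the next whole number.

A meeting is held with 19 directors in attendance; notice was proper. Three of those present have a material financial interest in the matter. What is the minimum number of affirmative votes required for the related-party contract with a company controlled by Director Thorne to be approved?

The related-party contract with a company controlled by Director Thorne requires three-fifths of the disinterested directors present (19 − 3 = 16).
3/5 of 16 = 9.60, rounded up to 10.

10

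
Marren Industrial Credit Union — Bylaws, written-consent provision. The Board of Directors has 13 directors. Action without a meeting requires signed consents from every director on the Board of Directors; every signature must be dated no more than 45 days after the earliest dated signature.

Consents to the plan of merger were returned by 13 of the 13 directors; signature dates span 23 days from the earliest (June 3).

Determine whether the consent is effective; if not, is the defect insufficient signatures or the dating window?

Signatures required: all of 13 — unanimous means all 13, so 13 needed; 13 signed. Sufficient.
Dating window: the latest signature is 23 days after the earliest; the limit is 45 days. Within the window.

Effective — both the signature and dating-window requirements are satisfied.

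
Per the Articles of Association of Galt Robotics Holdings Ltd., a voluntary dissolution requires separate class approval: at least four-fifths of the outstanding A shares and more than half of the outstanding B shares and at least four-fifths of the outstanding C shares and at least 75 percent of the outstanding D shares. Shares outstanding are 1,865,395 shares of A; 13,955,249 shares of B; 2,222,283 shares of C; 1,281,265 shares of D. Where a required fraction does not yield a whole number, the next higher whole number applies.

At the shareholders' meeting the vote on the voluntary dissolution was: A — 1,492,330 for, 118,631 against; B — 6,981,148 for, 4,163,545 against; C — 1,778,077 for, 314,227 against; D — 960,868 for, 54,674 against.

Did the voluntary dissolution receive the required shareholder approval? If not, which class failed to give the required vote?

A: 4/5 of 1865395 = 1492316; 1,492,316 required, 1,492,330 in favor — approved.
B: a majority of 13955249 is 6977625; 6,977,625 required, 6,981,148 in favor — approved.
C: 4/5 of 2222283 = 1777826.40, rounded up to 1777827; 1,777,827 required, 1,778,077 in favor — approved.
D: 3/4 of 1281265 = 960948.75, rounded up to 960949; 960,949 required, 960,868 in favor — not approved.

Not approved — the D shares did not give the required vote.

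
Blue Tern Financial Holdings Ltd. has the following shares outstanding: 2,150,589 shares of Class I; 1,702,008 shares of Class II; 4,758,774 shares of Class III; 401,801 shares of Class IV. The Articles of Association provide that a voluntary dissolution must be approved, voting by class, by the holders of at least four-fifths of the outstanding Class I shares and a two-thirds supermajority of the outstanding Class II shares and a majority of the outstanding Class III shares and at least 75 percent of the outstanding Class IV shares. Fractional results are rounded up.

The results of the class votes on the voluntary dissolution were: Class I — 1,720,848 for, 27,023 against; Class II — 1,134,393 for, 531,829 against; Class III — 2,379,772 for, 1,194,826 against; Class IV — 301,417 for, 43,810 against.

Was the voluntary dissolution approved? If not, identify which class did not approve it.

Not approved — the Class II shares did not give the required vote.

Class I: 4/5 of 2150589 = 1720471.20, rounded up to 1720472; 1,720,472 required, 1,720,848 in favor — approved.
Class II: 2/3 of 1702008 = 1134672; 1,134,672 required, 1,134,393 in favor — not approved.
Class III: a majority of 4758774 is 2379388; 2,379,388 required, 2,379,772 in favor — approved.
Class IV: 3/4 of 401801 = 301350.75, rounded up to 301351; 301,351 required, 301,417 in favor — approved.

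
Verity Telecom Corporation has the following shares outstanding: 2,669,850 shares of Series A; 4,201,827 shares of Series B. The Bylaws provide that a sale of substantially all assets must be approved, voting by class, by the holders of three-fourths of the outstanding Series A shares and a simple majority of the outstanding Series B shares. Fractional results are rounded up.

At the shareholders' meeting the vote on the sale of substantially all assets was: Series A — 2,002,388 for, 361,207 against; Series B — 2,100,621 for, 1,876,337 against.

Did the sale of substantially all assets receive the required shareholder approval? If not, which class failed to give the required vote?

Not approved — the Series B shares did not give the required vote.

Series A: 3/4 of 2669850 = 2002387.50, rounded up to 2002388; 2,002,388 required, 2,002,388 in favor — approved.
Series B: a majority of 4201827 is 2100914; 2,100,914 required, 2,100,621 in favor — not approved.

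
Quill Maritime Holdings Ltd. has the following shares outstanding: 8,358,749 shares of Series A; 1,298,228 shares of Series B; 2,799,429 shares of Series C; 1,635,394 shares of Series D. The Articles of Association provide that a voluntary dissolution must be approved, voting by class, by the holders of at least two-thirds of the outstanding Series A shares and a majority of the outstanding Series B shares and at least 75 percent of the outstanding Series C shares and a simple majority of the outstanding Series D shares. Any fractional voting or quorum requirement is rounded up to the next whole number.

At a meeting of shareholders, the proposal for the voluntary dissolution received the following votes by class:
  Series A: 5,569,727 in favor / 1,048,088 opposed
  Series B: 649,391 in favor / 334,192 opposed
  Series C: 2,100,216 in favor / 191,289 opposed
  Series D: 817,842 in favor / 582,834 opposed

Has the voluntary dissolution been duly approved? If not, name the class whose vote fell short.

Series A: 2/3 of 8358749 = 5572499.33, rounded up to 5572500; 5,572,500 required, 5,569,727 in favor — not approved.
Series B: a majority of 1298228 is 649115; 649,115 required, 649,391 in favor — approved.
Series C: 3/4 of 2799429 = 2099571.75, rounded up to 2099572; 2,099,572 required, 2,100,216 in favor — approved.
Series D: a majority of 1635394 is 817698; 817,698 required, 817,842 in favor — approved.

Not approved — the Series A shares did not give the required vote.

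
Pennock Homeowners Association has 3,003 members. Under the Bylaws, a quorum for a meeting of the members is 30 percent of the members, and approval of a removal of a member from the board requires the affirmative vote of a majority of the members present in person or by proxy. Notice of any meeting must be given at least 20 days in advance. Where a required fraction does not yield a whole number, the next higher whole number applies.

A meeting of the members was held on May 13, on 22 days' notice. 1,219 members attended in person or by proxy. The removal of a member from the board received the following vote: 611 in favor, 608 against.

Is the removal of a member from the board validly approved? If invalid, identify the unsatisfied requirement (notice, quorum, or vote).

Valid — all requirements satisfied.

Notice: 22 days given; 20 required. Satisfied.
Quorum: 30% of 3,003 = 900.90, rounded up to 901; 1,219 present. Satisfied.
Vote: requires a majority of those present (1,219); a majority of 1219 is 610, so 610 needed; 611 in favor. Satisfied.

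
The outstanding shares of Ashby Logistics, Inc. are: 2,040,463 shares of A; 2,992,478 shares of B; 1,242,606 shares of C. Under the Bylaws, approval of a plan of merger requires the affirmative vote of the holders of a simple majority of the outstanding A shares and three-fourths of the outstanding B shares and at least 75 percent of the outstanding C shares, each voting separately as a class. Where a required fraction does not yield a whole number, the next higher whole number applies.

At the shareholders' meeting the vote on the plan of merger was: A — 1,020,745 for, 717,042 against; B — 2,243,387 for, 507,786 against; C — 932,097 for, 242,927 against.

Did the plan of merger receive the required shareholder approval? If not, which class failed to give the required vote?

Not approved — the B shares did not give the required vote.

A: a majority of 2040463 is 1020232; 1,020,232 required, 1,020,745 in favor — approved.
B: 3/4 of 2992478 = 2244358.50, rounded up to 2244359; 2,244,359 required, 2,243,387 in favor — not approved.
C: 3/4 of 1242606 = 931954.50, rounded up to 931955; 931,955 required, 932,097 in favor — approved.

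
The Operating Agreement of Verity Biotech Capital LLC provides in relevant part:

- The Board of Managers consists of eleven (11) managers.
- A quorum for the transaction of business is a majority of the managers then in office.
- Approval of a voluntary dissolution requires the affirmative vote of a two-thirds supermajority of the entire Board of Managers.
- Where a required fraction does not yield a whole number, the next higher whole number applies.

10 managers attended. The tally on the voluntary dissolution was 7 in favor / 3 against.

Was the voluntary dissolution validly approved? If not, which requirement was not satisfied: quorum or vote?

Invalid — vote requirement not satisfied.

Quorum: 10 present; quorum is 6. Satisfied.
Vote: the voluntary dissolution requires two-thirds of the entire Board of Managers (11). 2/3 of 11 = 7.33, rounded up to 8, so 8 affirmative votes are needed; 7 voted in favor. Not satisfied.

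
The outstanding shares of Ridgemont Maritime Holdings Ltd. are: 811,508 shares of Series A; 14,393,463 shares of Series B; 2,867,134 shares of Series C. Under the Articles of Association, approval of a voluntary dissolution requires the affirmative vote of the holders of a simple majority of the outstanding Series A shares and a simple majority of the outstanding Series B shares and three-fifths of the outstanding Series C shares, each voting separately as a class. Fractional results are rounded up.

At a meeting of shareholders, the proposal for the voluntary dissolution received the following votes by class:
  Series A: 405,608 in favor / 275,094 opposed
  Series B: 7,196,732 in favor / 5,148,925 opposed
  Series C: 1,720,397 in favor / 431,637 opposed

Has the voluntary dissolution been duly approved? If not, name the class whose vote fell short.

Series A: a majority of 811508 is 405755; 405,755 required, 405,608 in favor — not approved.
Series B: a majority of 14393463 is 7196732; 7,196,732 required, 7,196,732 in favor — approved.
Series C: 3/5 of 2867134 = 1720280.40, rounded up to 1720281; 1,720,281 required, 1,720,397 in favor — approved.

Not approved — the Series A shares did not give the required vote.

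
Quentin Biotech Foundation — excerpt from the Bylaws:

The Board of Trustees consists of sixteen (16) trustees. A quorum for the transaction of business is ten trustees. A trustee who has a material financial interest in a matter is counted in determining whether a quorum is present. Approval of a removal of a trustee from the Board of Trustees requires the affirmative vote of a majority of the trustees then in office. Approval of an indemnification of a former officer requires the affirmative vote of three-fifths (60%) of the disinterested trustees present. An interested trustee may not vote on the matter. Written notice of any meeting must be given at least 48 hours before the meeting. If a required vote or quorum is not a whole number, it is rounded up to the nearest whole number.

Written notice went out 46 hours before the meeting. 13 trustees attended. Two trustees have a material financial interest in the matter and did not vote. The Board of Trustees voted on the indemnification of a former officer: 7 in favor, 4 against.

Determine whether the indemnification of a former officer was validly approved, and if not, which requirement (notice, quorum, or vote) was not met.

Notice: 46 hours given; 48 required (46 < 48). Not satisfied.
Quorum: 13 present (interested trustees count toward quorum); quorum is 10. Satisfied.
Vote: the indemnification of a former officer requires three-fifths of the disinterested trustees present (13 − 2 = 11). 3/5 of 11 = 6.60, rounded up to 7, so 7 affirmative votes are needed; 7 voted in favor. Satisfied.

Invalid — notice requirement not satisfied.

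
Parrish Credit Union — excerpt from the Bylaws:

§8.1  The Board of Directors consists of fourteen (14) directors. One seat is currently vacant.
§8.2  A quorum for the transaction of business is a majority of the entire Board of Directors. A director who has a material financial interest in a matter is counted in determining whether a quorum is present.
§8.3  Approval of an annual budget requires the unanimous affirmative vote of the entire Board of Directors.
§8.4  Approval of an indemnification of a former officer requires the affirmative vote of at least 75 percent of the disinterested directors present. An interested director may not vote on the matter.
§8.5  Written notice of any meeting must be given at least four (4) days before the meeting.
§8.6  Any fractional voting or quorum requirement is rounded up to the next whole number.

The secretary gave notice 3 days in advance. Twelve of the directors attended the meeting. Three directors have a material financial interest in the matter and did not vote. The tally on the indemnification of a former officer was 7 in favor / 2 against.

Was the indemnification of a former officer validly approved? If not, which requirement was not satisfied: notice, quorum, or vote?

Notice: 3 days given; 4 required (3 < 4). Not satisfied.
Quorum: 12 present (interested directors count toward quorum); quorum is 8. Satisfied.
Vote: the indemnification of a former officer requires three-fourths of the disinterested directors present (12 − 3 = 9). 3/4 of 9 = 6.75, rounded up to 7, so 7 affirmative votes are needed; 7 voted in favor. Satisfied.

Invalid — notice requirement not satisfied.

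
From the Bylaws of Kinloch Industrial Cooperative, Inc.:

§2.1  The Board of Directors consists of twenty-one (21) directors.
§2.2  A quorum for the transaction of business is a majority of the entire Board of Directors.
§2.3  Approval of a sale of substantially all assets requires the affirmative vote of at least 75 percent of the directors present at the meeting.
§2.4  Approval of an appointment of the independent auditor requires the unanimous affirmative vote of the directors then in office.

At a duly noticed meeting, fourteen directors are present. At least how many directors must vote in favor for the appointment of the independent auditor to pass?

21

The appointment of the independent auditor requires the unanimous vote of the directors then in office (21).
Unanimous means all 21.
(Only 14 can vote, so the appointment of the independent auditor cannot pass at this meeting, but the required vote is still 21.)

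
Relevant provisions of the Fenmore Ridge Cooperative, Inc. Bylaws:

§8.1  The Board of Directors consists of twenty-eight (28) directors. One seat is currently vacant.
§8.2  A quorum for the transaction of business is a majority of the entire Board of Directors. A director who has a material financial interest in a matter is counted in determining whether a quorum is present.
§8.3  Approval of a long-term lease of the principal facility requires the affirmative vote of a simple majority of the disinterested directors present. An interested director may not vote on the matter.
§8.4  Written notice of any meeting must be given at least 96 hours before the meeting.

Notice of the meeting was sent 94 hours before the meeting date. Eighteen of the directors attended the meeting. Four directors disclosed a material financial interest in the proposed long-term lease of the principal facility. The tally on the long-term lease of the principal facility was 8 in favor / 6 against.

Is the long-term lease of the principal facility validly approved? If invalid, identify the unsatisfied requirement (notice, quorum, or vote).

Invalid — notice requirement not satisfied.

Notice: 94 hours given; 96 required (94 < 96). Not satisfied.
Quorum: 18 present (interested directors count toward quorum); quorum is 15. Satisfied.
Vote: the long-term lease of the principal facility requires a majority of the disinterested directors present (18 − 4 = 14). A majority of 14 is 8, so 8 affirmative votes are needed; 8 voted in favor. Satisfied.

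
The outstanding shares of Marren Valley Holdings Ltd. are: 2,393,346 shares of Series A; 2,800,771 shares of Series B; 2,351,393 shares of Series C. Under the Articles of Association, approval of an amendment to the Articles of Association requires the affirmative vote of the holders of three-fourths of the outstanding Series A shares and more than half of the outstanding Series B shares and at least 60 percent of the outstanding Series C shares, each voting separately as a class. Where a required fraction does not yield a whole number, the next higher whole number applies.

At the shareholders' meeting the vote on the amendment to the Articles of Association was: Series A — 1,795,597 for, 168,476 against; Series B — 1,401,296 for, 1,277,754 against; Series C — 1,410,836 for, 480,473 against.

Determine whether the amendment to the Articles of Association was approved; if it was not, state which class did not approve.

Series A: 3/4 of 2393346 = 1795009.50, rounded up to 1795010; 1,795,010 required, 1,795,597 in favor — approved.
Series B: a majority of 2800771 is 1400386; 1,400,386 required, 1,401,296 in favor — approved.
Series C: 3/5 of 2351393 = 1410835.80, rounded up to 1410836; 1,410,836 required, 1,410,836 in favor — approved.

Approved — every class gave the required vote.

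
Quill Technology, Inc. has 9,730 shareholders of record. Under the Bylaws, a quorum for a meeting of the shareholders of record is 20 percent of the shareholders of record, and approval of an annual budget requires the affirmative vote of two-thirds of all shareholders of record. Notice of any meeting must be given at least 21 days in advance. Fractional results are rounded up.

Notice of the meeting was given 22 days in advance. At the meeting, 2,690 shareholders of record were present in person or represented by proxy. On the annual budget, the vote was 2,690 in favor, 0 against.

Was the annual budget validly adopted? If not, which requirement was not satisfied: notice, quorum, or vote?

Invalid — vote requirement not satisfied.

Notice: 22 days given; 21 required. Satisfied.
Quorum: 20% of 9,730 = 1,946; 2,690 present. Satisfied.
Vote: requires two-thirds of all shareholders of record (9,730); 2/3 of 9730 = 6486.67, rounded up to 6487, so 6,487 needed; 2,690 in favor. Not satisfied.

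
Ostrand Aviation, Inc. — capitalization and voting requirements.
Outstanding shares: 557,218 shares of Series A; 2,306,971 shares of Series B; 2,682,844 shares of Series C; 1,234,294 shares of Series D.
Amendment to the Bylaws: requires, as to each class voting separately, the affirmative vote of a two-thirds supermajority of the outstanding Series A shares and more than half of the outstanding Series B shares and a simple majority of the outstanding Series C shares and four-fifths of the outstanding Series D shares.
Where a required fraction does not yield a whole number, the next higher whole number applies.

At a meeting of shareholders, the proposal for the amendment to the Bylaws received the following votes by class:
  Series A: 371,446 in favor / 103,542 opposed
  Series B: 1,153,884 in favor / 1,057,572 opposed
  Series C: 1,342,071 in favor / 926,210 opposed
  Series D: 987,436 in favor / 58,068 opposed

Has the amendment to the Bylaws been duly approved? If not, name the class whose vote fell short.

Not approved — the Series A shares did not give the required vote.

Series A: 2/3 of 557218 = 371478.67, rounded up to 371479; 371,479 required, 371,446 in favor — not approved.
Series B: a majority of 2306971 is 1153486; 1,153,486 required, 1,153,884 in favor — approved.
Series C: a majority of 2682844 is 1341423; 1,341,423 required, 1,342,071 in favor — approved.
Series D: 4/5 of 1234294 = 987435.20, rounded up to 987436; 987,436 required, 987,436 in favor — approved.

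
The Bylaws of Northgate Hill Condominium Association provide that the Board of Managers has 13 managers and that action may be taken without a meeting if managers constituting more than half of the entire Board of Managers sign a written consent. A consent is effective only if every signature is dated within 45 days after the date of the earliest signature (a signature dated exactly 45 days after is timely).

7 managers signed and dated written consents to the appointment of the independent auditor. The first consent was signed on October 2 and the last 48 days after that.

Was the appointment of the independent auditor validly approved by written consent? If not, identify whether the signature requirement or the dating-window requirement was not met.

Signatures required: more than half of 13 — a majority of 13 is 7, so 7 needed; 7 signed. Sufficient.
Dating window: the latest signature is 48 days after the earliest; the limit is 45 days. Outside the window.

Not effective — dating-window requirement not satisfied.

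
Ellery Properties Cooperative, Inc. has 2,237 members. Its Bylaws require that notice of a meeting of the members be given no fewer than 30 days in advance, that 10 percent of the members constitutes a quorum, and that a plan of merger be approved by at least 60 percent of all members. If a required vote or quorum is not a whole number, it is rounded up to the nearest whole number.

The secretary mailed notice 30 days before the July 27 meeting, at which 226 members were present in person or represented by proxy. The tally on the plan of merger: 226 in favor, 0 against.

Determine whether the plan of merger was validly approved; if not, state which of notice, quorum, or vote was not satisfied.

Notice: 30 days given; 30 required. Satisfied.
Quorum: 10% of 2,237 = 223.70, rounded up to 224; 226 present. Satisfied.
Vote: requires three-fifths of all members (2,237); 3/5 of 2237 = 1342.20, rounded up to 1343, so 1,343 needed; 226 in favor. Not satisfied.

Invalid — vote requirement not satisfied.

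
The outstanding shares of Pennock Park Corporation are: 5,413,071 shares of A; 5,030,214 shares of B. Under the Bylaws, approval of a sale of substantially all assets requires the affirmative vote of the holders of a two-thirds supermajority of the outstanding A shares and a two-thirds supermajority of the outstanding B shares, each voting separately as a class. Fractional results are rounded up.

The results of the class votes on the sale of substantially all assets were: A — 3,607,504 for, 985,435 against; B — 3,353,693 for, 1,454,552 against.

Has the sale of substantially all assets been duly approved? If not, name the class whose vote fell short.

Not approved — the A shares did not give the required vote.

A: 2/3 of 5413071 = 3608714; 3,608,714 required, 3,607,504 in favor — not approved.
B: 2/3 of 5030214 = 3353476; 3,353,476 required, 3,353,693 in favor — approved.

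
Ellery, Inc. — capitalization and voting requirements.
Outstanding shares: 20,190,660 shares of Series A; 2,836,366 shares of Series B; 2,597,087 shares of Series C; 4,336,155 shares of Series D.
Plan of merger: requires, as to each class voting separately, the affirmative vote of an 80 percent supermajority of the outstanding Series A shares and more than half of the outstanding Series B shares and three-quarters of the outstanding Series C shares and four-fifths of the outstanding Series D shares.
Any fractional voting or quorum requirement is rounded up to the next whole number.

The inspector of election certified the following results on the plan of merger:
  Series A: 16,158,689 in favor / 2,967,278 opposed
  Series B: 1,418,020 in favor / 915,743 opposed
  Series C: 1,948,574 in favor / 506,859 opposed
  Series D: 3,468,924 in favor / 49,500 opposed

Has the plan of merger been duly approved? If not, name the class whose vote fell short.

Series A: 4/5 of 20190660 = 16152528; 16,152,528 required, 16,158,689 in favor — approved.
Series B: a majority of 2836366 is 1418184; 1,418,184 required, 1,418,020 in favor — not approved.
Series C: 3/4 of 2597087 = 1947815.25, rounded up to 1947816; 1,947,816 required, 1,948,574 in favor — approved.
Series D: 4/5 of 4336155 = 3468924; 3,468,924 required, 3,468,924 in favor — approved.

Not approved — the Series B shares did not give the required vote.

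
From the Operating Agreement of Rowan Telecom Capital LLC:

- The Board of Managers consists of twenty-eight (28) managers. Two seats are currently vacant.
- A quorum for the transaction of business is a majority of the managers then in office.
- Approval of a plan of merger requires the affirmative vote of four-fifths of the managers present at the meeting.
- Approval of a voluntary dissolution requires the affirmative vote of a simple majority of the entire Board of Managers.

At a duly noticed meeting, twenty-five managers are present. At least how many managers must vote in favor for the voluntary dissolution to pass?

The voluntary dissolution requires a majority of the entire Board of Managers (28).
A majority of 28 is 15.

15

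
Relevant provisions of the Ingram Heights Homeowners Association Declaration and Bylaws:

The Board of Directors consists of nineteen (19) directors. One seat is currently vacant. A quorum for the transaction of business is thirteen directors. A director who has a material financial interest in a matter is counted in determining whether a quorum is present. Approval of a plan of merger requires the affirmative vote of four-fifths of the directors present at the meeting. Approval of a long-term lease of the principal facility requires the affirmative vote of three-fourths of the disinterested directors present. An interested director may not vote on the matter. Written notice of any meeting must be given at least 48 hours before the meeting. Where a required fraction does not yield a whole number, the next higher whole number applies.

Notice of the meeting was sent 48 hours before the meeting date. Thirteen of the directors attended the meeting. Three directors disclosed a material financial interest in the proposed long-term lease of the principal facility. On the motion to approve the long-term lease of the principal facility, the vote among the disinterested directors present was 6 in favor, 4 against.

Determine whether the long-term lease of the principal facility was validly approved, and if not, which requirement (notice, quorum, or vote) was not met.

Invalid — vote requirement not satisfied.

Notice: 48 hours given; 48 required (48 ≥ 48). Satisfied.
Quorum: 13 present (interested directors count toward quorum); quorum is 13. Satisfied.
Vote: the long-term lease of the principal facility requires three-fourths of the disinterested directors present (13 − 3 = 10). 3/4 of 10 = 7.50, rounded up to 8, so 8 affirmative votes are needed; 6 voted in favor. Not satisfied.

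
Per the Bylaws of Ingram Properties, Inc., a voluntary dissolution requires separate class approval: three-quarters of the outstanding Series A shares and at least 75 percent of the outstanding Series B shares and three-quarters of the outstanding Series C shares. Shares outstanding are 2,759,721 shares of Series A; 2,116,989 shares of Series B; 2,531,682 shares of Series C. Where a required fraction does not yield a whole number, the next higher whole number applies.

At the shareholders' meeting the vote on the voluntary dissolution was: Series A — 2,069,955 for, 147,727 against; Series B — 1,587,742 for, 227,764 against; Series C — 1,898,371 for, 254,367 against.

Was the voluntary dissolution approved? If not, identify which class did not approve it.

Series A: 3/4 of 2759721 = 2069790.75, rounded up to 2069791; 2,069,791 required, 2,069,955 in favor — approved.
Series B: 3/4 of 2116989 = 1587741.75, rounded up to 1587742; 1,587,742 required, 1,587,742 in favor — approved.
Series C: 3/4 of 2531682 = 1898761.50, rounded up to 1898762; 1,898,762 required, 1,898,371 in favor — not approved.

Not approved — the Series C shares did not give the required vote.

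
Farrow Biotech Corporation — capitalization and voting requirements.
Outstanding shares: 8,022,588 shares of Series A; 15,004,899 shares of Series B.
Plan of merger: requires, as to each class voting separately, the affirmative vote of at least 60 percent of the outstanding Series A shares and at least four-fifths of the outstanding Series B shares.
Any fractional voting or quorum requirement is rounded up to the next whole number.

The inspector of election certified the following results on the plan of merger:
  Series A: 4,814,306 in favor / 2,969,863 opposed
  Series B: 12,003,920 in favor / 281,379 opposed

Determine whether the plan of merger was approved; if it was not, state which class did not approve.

Approved — every class gave the required vote.

Series A: 3/5 of 8022588 = 4813552.80, rounded up to 4813553; 4,813,553 required, 4,814,306 in favor — approved.
Series B: 4/5 of 15004899 = 12003919.20, rounded up to 12003920; 12,003,920 required, 12,003,920 in favor — approved.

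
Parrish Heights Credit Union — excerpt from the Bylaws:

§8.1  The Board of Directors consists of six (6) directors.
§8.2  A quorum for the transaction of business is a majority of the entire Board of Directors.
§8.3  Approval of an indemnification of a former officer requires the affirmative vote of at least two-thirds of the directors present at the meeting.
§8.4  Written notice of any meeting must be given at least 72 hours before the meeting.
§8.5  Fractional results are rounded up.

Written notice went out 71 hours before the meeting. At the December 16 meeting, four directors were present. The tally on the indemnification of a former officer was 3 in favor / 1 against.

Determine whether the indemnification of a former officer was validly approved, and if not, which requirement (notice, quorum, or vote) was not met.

Notice: 71 hours given; 72 required (71 < 72). Not satisfied.
Quorum: 4 present; quorum is 4. Satisfied.
Vote: the indemnification of a former officer requires two-thirds of the directors present (4). 2/3 of 4 = 2.67, rounded up to 3, so 3 affirmative votes are needed; 3 voted in favor. Satisfied.

Invalid — notice requirement not satisfied.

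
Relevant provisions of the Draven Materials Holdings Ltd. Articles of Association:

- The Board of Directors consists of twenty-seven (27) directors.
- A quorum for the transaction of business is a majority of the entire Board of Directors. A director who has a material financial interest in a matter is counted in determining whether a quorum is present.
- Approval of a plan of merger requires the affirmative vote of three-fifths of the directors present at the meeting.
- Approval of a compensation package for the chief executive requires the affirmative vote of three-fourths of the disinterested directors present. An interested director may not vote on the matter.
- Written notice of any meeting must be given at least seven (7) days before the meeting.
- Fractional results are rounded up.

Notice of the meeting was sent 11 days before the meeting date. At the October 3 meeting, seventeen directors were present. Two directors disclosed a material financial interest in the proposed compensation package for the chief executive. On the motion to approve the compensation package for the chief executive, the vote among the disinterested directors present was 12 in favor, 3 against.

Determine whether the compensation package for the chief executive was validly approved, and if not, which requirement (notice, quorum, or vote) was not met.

Valid — all requirements satisfied.

Notice: 11 days given; 7 required (11 ≥ 7). Satisfied.
Quorum: 17 present (interested directors count toward quorum); quorum is 14. Satisfied.
Vote: the compensation package for the chief executive requires three-fourths of the disinterested directors present (17 − 2 = 15). 3/4 of 15 = 11.25, rounded up to 12, so 12 affirmative votes are needed; 12 voted in favor. Satisfied.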